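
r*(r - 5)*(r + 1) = r^3 - 4*r^2 - 5*r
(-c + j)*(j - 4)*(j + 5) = -c*j^2 - c*j + 20*c + j^3 + j^2 - 20*j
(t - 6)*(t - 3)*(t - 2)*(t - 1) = t^4 - 12*t^3 + 47*t^2 - 72*t + 36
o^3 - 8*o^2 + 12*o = o*(o - 6)*(o - 2)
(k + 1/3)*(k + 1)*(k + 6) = k^3 + 22*k^2/3 + 25*k/3 + 2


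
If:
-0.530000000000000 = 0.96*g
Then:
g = -0.55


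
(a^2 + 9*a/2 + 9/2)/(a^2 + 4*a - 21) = (2*a^2 + 9*a + 9)/(2*(a^2 + 4*a - 21))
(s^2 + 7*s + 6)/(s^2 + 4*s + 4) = (s^2 + 7*s + 6)/(s^2 + 4*s + 4)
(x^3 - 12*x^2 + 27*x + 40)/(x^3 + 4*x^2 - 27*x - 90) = (x^2 - 7*x - 8)/(x^2 + 9*x + 18)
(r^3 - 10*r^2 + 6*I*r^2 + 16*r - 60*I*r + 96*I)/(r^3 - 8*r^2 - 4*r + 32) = (r + 6*I)/(r + 2)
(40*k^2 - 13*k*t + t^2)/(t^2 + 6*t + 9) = (40*k^2 - 13*k*t + t^2)/(t^2 + 6*t + 9)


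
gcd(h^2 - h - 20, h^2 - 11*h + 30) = h - 5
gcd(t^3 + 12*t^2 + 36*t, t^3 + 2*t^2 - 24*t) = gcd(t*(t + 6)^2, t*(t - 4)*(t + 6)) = t^2 + 6*t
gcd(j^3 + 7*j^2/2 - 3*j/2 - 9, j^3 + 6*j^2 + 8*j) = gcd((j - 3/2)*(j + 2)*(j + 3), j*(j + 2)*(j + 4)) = j + 2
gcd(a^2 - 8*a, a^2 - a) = a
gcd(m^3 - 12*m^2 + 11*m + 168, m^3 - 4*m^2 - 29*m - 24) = m^2 - 5*m - 24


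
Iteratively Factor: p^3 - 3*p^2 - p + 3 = (p - 1)*(p^2 - 2*p - 3) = (p - 3)*(p - 1)*(p + 1)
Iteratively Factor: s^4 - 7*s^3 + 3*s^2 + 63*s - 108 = (s - 4)*(s^3 - 3*s^2 - 9*s + 27) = (s - 4)*(s - 3)*(s^2 - 9) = (s - 4)*(s - 3)^2*(s + 3)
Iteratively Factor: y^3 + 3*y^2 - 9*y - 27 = (y + 3)*(y^2 - 9) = (y + 3)^2*(y - 3)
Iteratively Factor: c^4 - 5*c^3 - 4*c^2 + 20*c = (c + 2)*(c^3 - 7*c^2 + 10*c) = c*(c + 2)*(c^2 - 7*c + 10) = c*(c - 2)*(c + 2)*(c - 5)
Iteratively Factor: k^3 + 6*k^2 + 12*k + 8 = (k + 2)*(k^2 + 4*k + 4) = (k + 2)^2*(k + 2)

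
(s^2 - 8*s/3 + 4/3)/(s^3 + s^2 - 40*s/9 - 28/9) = 3*(3*s - 2)/(9*s^2 + 27*s + 14)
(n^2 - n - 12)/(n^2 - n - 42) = (-n^2 + n + 12)/(-n^2 + n + 42)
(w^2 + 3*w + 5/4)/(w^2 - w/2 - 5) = (4*w^2 + 12*w + 5)/(2*(2*w^2 - w - 10))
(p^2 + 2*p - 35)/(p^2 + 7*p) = (p - 5)/p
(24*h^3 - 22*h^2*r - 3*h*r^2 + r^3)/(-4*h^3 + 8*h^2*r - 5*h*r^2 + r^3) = (-24*h^2 - 2*h*r + r^2)/(4*h^2 - 4*h*r + r^2)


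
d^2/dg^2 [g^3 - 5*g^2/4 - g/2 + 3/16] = 6*g - 5/2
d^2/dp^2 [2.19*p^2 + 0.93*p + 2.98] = 4.38000000000000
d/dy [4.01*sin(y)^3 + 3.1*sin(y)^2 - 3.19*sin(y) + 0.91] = (12.03*sin(y)^2 + 6.2*sin(y) - 3.19)*cos(y)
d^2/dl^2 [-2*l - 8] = 0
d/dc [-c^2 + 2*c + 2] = 2 - 2*c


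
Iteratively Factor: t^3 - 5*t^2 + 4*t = (t - 1)*(t^2 - 4*t) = t*(t - 1)*(t - 4)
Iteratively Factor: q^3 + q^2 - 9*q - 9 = (q + 3)*(q^2 - 2*q - 3) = (q + 1)*(q + 3)*(q - 3)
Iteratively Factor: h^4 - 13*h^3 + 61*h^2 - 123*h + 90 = (h - 3)*(h^3 - 10*h^2 + 31*h - 30) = (h - 3)*(h - 2)*(h^2 - 8*h + 15) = (h - 5)*(h - 3)*(h - 2)*(h - 3)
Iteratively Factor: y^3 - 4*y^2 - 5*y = (y)*(y^2 - 4*y - 5) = y*(y + 1)*(y - 5)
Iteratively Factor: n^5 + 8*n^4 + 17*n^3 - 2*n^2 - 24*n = (n)*(n^4 + 8*n^3 + 17*n^2 - 2*n - 24) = n*(n + 3)*(n^3 + 5*n^2 + 2*n - 8) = n*(n - 1)*(n + 3)*(n^2 + 6*n + 8) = n*(n - 1)*(n + 2)*(n + 3)*(n + 4)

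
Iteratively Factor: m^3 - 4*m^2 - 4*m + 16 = (m - 2)*(m^2 - 2*m - 8) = (m - 2)*(m + 2)*(m - 4)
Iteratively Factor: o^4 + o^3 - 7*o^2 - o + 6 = (o - 2)*(o^3 + 3*o^2 - o - 3) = (o - 2)*(o + 1)*(o^2 + 2*o - 3) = (o - 2)*(o + 1)*(o + 3)*(o - 1)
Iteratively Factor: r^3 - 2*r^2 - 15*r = (r - 5)*(r^2 + 3*r) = r*(r - 5)*(r + 3)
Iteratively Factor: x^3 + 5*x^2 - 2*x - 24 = (x + 4)*(x^2 + x - 6) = (x - 2)*(x + 4)*(x + 3)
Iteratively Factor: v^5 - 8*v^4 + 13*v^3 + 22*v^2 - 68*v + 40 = (v - 2)*(v^4 - 6*v^3 + v^2 + 24*v - 20) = (v - 5)*(v - 2)*(v^3 - v^2 - 4*v + 4) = (v - 5)*(v - 2)^2*(v^2 + v - 2) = (v - 5)*(v - 2)^2*(v - 1)*(v + 2)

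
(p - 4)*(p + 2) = p^2 - 2*p - 8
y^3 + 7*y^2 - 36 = (y - 2)*(y + 3)*(y + 6)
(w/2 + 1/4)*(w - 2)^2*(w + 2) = w^4/2 - 3*w^3/4 - 5*w^2/2 + 3*w + 2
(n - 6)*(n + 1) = n^2 - 5*n - 6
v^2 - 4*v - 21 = (v - 7)*(v + 3)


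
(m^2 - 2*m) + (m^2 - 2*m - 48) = 2*m^2 - 4*m - 48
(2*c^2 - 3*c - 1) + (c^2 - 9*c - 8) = 3*c^2 - 12*c - 9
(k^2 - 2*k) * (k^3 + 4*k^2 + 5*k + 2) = k^5 + 2*k^4 - 3*k^3 - 8*k^2 - 4*k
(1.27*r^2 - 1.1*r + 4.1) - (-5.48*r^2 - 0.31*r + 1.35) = 6.75*r^2 - 0.79*r + 2.75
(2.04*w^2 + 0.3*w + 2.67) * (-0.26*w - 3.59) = -0.5304*w^3 - 7.4016*w^2 - 1.7712*w - 9.5853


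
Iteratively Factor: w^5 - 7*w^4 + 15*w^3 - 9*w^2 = (w - 3)*(w^4 - 4*w^3 + 3*w^2) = w*(w - 3)*(w^3 - 4*w^2 + 3*w) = w*(w - 3)^2*(w^2 - w) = w^2*(w - 3)^2*(w - 1)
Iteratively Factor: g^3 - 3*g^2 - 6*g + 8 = (g - 4)*(g^2 + g - 2) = (g - 4)*(g - 1)*(g + 2)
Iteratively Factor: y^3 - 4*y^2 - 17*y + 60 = (y + 4)*(y^2 - 8*y + 15) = (y - 3)*(y + 4)*(y - 5)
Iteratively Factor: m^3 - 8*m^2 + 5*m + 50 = (m - 5)*(m^2 - 3*m - 10) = (m - 5)^2*(m + 2)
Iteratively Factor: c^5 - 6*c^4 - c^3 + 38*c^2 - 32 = (c - 4)*(c^4 - 2*c^3 - 9*c^2 + 2*c + 8) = (c - 4)*(c - 1)*(c^3 - c^2 - 10*c - 8) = (c - 4)*(c - 1)*(c + 1)*(c^2 - 2*c - 8) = (c - 4)^2*(c - 1)*(c + 1)*(c + 2)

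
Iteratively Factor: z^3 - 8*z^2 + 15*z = (z - 3)*(z^2 - 5*z) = (z - 5)*(z - 3)*(z)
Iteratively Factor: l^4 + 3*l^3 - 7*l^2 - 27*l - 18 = (l + 1)*(l^3 + 2*l^2 - 9*l - 18) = (l - 3)*(l + 1)*(l^2 + 5*l + 6) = (l - 3)*(l + 1)*(l + 2)*(l + 3)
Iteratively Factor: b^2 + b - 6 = (b - 2)*(b + 3)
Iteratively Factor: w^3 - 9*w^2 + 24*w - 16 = (w - 1)*(w^2 - 8*w + 16) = (w - 4)*(w - 1)*(w - 4)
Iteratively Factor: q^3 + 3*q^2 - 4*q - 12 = (q + 2)*(q^2 + q - 6) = (q - 2)*(q + 2)*(q + 3)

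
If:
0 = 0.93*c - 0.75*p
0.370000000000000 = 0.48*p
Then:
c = 0.62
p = 0.77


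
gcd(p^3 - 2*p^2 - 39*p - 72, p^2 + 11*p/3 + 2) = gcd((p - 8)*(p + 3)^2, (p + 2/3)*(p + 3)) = p + 3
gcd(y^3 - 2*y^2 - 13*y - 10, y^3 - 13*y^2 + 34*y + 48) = y + 1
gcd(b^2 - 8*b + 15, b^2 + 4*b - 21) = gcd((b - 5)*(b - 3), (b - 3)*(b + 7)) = b - 3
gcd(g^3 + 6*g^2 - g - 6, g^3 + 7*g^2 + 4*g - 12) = g^2 + 5*g - 6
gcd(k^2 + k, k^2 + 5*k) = k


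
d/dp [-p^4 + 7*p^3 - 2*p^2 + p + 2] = -4*p^3 + 21*p^2 - 4*p + 1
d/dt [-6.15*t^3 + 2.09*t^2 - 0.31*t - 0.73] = -18.45*t^2 + 4.18*t - 0.31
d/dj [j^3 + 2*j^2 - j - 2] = 3*j^2 + 4*j - 1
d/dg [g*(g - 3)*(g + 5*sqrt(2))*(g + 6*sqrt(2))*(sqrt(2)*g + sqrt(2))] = 5*sqrt(2)*g^4 - 8*sqrt(2)*g^3 + 88*g^3 - 132*g^2 + 171*sqrt(2)*g^2 - 240*sqrt(2)*g - 132*g - 180*sqrt(2)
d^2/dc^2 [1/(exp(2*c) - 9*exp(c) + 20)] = ((9 - 4*exp(c))*(exp(2*c) - 9*exp(c) + 20) + 2*(2*exp(c) - 9)^2*exp(c))*exp(c)/(exp(2*c) - 9*exp(c) + 20)^3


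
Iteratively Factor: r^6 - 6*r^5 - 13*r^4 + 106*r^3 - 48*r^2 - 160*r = (r)*(r^5 - 6*r^4 - 13*r^3 + 106*r^2 - 48*r - 160) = r*(r + 1)*(r^4 - 7*r^3 - 6*r^2 + 112*r - 160) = r*(r - 2)*(r + 1)*(r^3 - 5*r^2 - 16*r + 80) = r*(r - 5)*(r - 2)*(r + 1)*(r^2 - 16) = r*(r - 5)*(r - 4)*(r - 2)*(r + 1)*(r + 4)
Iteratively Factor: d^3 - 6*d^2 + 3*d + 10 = (d - 5)*(d^2 - d - 2) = (d - 5)*(d - 2)*(d + 1)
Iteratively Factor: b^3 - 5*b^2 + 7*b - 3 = (b - 1)*(b^2 - 4*b + 3) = (b - 3)*(b - 1)*(b - 1)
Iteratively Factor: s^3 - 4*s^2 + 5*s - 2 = (s - 1)*(s^2 - 3*s + 2) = (s - 2)*(s - 1)*(s - 1)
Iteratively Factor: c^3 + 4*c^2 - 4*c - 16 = (c + 2)*(c^2 + 2*c - 8) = (c - 2)*(c + 2)*(c + 4)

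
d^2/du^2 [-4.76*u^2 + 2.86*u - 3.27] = -9.52000000000000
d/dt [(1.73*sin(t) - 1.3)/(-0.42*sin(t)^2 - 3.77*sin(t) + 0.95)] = (0.7266*sin(t)^2 - 1.092*sin(t) - 3.2575)*cos(t)/(0.1764*sin(t)^4 + 3.1668*sin(t)^3 + 13.4149*sin(t)^2 - 7.163*sin(t) + 0.9025)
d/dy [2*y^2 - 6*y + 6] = 4*y - 6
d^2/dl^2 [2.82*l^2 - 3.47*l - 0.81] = 5.64000000000000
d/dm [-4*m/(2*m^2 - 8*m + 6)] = 2*(m^2 - 3)/(m^4 - 8*m^3 + 22*m^2 - 24*m + 9)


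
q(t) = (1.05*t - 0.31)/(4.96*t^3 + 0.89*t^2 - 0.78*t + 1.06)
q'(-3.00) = 0.02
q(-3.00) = 0.03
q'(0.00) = 0.78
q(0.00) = -0.29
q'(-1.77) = 0.14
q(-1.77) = 0.10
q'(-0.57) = 4.81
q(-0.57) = -1.04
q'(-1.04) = 2.12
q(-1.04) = 0.51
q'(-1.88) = 0.11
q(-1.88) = 0.08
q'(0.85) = -0.14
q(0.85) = 0.14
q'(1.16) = -0.12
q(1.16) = 0.10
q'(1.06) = -0.13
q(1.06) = 0.11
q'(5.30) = -0.00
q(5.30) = 0.01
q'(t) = (1.05*t - 0.31)*(-14.88*t^2 - 1.78*t + 0.78)/(4.96*t^3 + 0.89*t^2 - 0.78*t + 1.06)^2 + 1.05/(4.96*t^3 + 0.89*t^2 - 0.78*t + 1.06)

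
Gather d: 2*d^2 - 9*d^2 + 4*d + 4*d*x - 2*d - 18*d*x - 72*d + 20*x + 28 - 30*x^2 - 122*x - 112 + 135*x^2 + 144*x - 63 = -7*d^2 + d*(-14*x - 70) + 105*x^2 + 42*x - 147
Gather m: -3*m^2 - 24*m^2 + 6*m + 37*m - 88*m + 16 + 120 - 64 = -27*m^2 - 45*m + 72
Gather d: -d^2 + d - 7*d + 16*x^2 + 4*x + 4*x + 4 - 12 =-d^2 - 6*d + 16*x^2 + 8*x - 8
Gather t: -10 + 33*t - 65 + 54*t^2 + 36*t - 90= 54*t^2 + 69*t - 165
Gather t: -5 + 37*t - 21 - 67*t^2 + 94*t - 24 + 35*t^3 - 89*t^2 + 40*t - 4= 35*t^3 - 156*t^2 + 171*t - 54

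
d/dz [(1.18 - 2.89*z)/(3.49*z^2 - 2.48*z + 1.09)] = (10.0861*z^2 - 8.2364*z - 0.223700000000001)/(12.1801*z^4 - 17.3104*z^3 + 13.7586*z^2 - 5.4064*z + 1.1881)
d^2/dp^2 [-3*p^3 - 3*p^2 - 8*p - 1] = -18*p - 6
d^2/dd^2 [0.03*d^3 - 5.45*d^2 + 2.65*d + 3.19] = 0.18*d - 10.9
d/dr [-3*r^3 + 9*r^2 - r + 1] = -9*r^2 + 18*r - 1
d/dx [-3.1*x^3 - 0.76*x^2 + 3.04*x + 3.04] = -9.3*x^2 - 1.52*x + 3.04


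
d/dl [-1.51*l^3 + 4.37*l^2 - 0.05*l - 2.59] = -4.53*l^2 + 8.74*l - 0.05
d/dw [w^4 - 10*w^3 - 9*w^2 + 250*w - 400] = 4*w^3 - 30*w^2 - 18*w + 250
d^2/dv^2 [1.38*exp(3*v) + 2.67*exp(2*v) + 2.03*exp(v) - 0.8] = (12.42*exp(2*v) + 10.68*exp(v) + 2.03)*exp(v)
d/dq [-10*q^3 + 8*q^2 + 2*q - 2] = -30*q^2 + 16*q + 2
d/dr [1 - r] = -1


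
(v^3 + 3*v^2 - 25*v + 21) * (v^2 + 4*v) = v^5 + 7*v^4 - 13*v^3 - 79*v^2 + 84*v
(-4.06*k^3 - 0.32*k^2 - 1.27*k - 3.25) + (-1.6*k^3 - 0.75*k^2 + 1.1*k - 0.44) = -5.66*k^3 - 1.07*k^2 - 0.17*k - 3.69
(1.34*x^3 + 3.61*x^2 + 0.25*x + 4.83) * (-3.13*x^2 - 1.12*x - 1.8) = -4.1942*x^5 - 12.8001*x^4 - 7.2377*x^3 - 21.8959*x^2 - 5.8596*x - 8.694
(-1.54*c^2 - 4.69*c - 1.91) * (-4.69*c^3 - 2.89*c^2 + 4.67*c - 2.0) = 7.2226*c^5 + 26.4467*c^4 + 15.3202*c^3 - 13.3024*c^2 + 0.460300000000002*c + 3.82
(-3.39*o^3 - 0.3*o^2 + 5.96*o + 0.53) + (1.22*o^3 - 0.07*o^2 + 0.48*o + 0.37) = -2.17*o^3 - 0.37*o^2 + 6.44*o + 0.9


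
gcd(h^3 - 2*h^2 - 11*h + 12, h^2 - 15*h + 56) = 1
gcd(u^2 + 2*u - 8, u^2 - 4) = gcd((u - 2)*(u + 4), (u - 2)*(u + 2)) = u - 2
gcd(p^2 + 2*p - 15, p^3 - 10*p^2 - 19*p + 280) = p + 5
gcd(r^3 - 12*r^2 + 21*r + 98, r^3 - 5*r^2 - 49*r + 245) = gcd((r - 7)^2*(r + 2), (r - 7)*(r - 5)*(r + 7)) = r - 7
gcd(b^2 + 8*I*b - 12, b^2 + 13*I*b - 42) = b + 6*I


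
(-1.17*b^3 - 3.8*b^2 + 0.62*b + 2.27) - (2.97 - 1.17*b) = -1.17*b^3 - 3.8*b^2 + 1.79*b - 0.7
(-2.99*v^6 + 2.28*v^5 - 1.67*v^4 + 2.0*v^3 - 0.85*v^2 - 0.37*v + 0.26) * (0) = 0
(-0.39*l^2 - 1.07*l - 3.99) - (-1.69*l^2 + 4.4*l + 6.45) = 1.3*l^2 - 5.47*l - 10.44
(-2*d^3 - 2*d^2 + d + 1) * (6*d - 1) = -12*d^4 - 10*d^3 + 8*d^2 + 5*d - 1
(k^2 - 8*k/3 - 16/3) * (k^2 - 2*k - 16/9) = k^4 - 14*k^3/3 - 16*k^2/9 + 416*k/27 + 256/27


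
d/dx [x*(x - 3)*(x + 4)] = 3*x^2 + 2*x - 12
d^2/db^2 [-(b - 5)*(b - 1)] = -2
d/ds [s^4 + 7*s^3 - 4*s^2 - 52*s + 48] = 4*s^3 + 21*s^2 - 8*s - 52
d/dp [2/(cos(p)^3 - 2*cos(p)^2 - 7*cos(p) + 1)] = 2*(3*cos(p)^2 - 4*cos(p) - 7)*sin(p)/(25*cos(p)/4 + cos(2*p) - cos(3*p)/4)^2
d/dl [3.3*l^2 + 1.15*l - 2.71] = 6.6*l + 1.15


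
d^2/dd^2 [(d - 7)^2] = 2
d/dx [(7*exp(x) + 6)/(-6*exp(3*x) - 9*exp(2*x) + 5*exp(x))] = 3*(28*exp(3*x) + 57*exp(2*x) + 36*exp(x) - 10)*exp(-x)/(36*exp(4*x) + 108*exp(3*x) + 21*exp(2*x) - 90*exp(x) + 25)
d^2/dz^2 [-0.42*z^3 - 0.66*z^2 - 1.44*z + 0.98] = -2.52*z - 1.32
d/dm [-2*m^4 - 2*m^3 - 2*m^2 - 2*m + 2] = -8*m^3 - 6*m^2 - 4*m - 2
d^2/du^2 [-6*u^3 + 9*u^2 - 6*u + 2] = 18 - 36*u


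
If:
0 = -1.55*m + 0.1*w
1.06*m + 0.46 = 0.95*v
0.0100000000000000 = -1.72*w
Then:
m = -0.00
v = 0.48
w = -0.01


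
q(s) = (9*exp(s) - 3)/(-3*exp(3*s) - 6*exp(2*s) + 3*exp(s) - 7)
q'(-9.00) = 0.00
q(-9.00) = 0.43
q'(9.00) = 0.00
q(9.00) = 0.00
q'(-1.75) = -0.23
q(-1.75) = 0.22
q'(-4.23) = -0.02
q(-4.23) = 0.41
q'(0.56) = 0.34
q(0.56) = -0.35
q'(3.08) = 0.01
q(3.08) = -0.01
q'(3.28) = 0.01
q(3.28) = -0.00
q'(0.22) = 0.18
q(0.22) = -0.45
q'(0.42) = 0.30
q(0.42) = -0.40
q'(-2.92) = -0.06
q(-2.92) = 0.37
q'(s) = (9*exp(s) - 3)*(9*exp(3*s) + 12*exp(2*s) - 3*exp(s))/(-3*exp(3*s) - 6*exp(2*s) + 3*exp(s) - 7)^2 + 9*exp(s)/(-3*exp(3*s) - 6*exp(2*s) + 3*exp(s) - 7) = (54*exp(3*s) + 27*exp(2*s) - 36*exp(s) - 54)*exp(s)/(9*exp(6*s) + 36*exp(5*s) + 18*exp(4*s) + 6*exp(3*s) + 93*exp(2*s) - 42*exp(s) + 49)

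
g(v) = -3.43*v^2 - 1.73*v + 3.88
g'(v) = -6.86*v - 1.73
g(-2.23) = -9.32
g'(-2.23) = 13.57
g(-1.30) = 0.33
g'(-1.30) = 7.19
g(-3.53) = -32.75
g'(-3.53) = 22.49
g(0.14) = 3.57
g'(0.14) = -2.69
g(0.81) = 0.23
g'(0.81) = -7.29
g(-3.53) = -32.75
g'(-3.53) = 22.49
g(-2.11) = -7.74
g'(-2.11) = 12.74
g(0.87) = -0.22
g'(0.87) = -7.70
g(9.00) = -289.52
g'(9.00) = -63.47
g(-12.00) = -469.28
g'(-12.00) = 80.59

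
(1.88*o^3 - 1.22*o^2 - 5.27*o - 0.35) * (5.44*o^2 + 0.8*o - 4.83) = 10.2272*o^5 - 5.1328*o^4 - 38.7252*o^3 - 0.2274*o^2 + 25.1741*o + 1.6905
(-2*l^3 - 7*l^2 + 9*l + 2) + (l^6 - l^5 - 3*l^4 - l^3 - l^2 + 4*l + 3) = l^6 - l^5 - 3*l^4 - 3*l^3 - 8*l^2 + 13*l + 5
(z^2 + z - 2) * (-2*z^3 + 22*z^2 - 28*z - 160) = -2*z^5 + 20*z^4 - 2*z^3 - 232*z^2 - 104*z + 320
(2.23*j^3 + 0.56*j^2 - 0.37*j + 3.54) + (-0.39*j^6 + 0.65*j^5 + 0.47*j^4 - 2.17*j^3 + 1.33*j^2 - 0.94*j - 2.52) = -0.39*j^6 + 0.65*j^5 + 0.47*j^4 + 0.0600000000000001*j^3 + 1.89*j^2 - 1.31*j + 1.02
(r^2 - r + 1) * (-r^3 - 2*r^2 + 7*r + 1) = -r^5 - r^4 + 8*r^3 - 8*r^2 + 6*r + 1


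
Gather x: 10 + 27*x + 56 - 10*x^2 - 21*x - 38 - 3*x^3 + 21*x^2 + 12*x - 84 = -3*x^3 + 11*x^2 + 18*x - 56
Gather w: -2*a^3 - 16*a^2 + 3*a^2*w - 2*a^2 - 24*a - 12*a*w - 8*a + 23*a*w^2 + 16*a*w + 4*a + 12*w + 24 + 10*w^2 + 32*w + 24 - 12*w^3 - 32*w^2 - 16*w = -2*a^3 - 18*a^2 - 28*a - 12*w^3 + w^2*(23*a - 22) + w*(3*a^2 + 4*a + 28) + 48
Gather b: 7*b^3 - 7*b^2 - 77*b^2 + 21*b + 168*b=7*b^3 - 84*b^2 + 189*b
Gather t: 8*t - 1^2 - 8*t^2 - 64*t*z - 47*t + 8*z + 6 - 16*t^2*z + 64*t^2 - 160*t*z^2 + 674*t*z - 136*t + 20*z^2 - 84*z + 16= t^2*(56 - 16*z) + t*(-160*z^2 + 610*z - 175) + 20*z^2 - 76*z + 21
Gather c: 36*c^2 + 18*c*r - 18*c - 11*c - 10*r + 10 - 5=36*c^2 + c*(18*r - 29) - 10*r + 5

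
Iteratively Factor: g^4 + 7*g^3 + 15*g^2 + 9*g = (g + 1)*(g^3 + 6*g^2 + 9*g) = (g + 1)*(g + 3)*(g^2 + 3*g) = g*(g + 1)*(g + 3)*(g + 3)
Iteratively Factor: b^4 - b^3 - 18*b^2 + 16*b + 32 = (b + 1)*(b^3 - 2*b^2 - 16*b + 32) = (b - 2)*(b + 1)*(b^2 - 16) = (b - 2)*(b + 1)*(b + 4)*(b - 4)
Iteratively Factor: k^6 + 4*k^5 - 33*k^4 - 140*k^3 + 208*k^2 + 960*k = (k + 4)*(k^5 - 33*k^3 - 8*k^2 + 240*k) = (k - 3)*(k + 4)*(k^4 + 3*k^3 - 24*k^2 - 80*k) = k*(k - 3)*(k + 4)*(k^3 + 3*k^2 - 24*k - 80) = k*(k - 3)*(k + 4)^2*(k^2 - k - 20) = k*(k - 3)*(k + 4)^3*(k - 5)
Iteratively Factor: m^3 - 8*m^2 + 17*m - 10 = (m - 1)*(m^2 - 7*m + 10) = (m - 5)*(m - 1)*(m - 2)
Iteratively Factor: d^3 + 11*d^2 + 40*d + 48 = (d + 4)*(d^2 + 7*d + 12) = (d + 3)*(d + 4)*(d + 4)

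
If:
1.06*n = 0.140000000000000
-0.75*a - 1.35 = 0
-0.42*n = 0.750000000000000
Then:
No Solution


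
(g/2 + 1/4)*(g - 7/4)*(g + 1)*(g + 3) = g^4/2 + 11*g^3/8 - 23*g^2/16 - 29*g/8 - 21/16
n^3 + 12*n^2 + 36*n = n*(n + 6)^2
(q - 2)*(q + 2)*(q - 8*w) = q^3 - 8*q^2*w - 4*q + 32*w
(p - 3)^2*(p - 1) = p^3 - 7*p^2 + 15*p - 9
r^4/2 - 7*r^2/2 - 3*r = r*(r/2 + 1/2)*(r - 3)*(r + 2)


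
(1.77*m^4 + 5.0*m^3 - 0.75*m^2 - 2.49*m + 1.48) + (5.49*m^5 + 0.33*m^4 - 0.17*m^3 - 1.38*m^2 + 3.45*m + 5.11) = 5.49*m^5 + 2.1*m^4 + 4.83*m^3 - 2.13*m^2 + 0.96*m + 6.59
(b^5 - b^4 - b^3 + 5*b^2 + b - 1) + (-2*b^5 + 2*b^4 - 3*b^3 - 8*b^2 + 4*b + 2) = -b^5 + b^4 - 4*b^3 - 3*b^2 + 5*b + 1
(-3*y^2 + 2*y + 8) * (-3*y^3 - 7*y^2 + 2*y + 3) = 9*y^5 + 15*y^4 - 44*y^3 - 61*y^2 + 22*y + 24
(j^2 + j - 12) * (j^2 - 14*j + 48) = j^4 - 13*j^3 + 22*j^2 + 216*j - 576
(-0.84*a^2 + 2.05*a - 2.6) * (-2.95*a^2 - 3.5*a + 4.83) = 2.478*a^4 - 3.1075*a^3 - 3.5622*a^2 + 19.0015*a - 12.558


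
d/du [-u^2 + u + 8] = 1 - 2*u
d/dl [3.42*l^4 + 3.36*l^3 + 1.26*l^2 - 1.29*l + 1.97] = 13.68*l^3 + 10.08*l^2 + 2.52*l - 1.29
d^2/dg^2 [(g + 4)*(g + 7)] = 2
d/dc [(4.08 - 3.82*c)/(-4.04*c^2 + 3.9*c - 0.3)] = (-15.4328*c^2 + 32.9664*c - 14.766)/(16.3216*c^4 - 31.512*c^3 + 17.634*c^2 - 2.34*c + 0.09)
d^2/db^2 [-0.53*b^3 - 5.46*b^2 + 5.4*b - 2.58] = -3.18*b - 10.92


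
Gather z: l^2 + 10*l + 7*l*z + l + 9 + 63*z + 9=l^2 + 11*l + z*(7*l + 63) + 18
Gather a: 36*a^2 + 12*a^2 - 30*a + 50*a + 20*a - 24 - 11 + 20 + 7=48*a^2 + 40*a - 8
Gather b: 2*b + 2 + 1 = 2*b + 3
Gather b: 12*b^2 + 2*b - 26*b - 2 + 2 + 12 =12*b^2 - 24*b + 12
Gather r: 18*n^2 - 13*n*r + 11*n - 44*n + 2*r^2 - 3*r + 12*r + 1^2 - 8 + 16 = 18*n^2 - 33*n + 2*r^2 + r*(9 - 13*n) + 9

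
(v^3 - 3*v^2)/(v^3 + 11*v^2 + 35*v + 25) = v^2*(v - 3)/(v^3 + 11*v^2 + 35*v + 25)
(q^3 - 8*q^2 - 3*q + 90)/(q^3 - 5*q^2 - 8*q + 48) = (q^2 - 11*q + 30)/(q^2 - 8*q + 16)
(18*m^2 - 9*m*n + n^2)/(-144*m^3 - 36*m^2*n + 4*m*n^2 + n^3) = (-3*m + n)/(24*m^2 + 10*m*n + n^2)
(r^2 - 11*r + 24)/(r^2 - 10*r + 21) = (r - 8)/(r - 7)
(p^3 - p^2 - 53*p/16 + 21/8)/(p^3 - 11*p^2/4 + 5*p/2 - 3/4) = (4*p^2 - p - 14)/(4*(p^2 - 2*p + 1))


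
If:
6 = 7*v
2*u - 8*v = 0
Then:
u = 24/7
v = 6/7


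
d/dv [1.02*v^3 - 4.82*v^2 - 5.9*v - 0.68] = 3.06*v^2 - 9.64*v - 5.9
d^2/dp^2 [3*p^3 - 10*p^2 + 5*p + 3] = 18*p - 20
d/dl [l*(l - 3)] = 2*l - 3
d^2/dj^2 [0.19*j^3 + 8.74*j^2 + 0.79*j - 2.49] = 1.14*j + 17.48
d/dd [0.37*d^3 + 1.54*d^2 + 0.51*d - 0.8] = 1.11*d^2 + 3.08*d + 0.51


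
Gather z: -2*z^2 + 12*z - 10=-2*z^2 + 12*z - 10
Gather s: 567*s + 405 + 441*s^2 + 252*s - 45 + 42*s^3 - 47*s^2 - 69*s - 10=42*s^3 + 394*s^2 + 750*s + 350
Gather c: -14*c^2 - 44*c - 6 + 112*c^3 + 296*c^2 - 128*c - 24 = 112*c^3 + 282*c^2 - 172*c - 30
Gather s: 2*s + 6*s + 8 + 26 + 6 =8*s + 40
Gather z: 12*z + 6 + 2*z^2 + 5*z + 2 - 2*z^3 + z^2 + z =-2*z^3 + 3*z^2 + 18*z + 8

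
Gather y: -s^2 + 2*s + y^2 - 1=-s^2 + 2*s + y^2 - 1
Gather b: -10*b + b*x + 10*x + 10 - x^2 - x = b*(x - 10) - x^2 + 9*x + 10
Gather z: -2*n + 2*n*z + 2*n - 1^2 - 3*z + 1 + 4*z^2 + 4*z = 4*z^2 + z*(2*n + 1)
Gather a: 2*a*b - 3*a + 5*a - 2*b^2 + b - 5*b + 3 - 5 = a*(2*b + 2) - 2*b^2 - 4*b - 2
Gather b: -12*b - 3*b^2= -3*b^2 - 12*b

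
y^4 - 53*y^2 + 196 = (y - 7)*(y - 2)*(y + 2)*(y + 7)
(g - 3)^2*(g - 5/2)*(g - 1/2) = g^4 - 9*g^3 + 113*g^2/4 - 69*g/2 + 45/4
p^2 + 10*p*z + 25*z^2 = (p + 5*z)^2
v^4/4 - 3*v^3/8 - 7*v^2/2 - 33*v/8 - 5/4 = (v/2 + 1/4)*(v/2 + 1)*(v - 5)*(v + 1)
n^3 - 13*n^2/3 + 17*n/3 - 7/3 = (n - 7/3)*(n - 1)^2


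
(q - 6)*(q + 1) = q^2 - 5*q - 6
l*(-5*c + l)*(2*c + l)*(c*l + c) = -10*c^3*l^2 - 10*c^3*l - 3*c^2*l^3 - 3*c^2*l^2 + c*l^4 + c*l^3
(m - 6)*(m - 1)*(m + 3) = m^3 - 4*m^2 - 15*m + 18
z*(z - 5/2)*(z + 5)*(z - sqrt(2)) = z^4 - sqrt(2)*z^3 + 5*z^3/2 - 25*z^2/2 - 5*sqrt(2)*z^2/2 + 25*sqrt(2)*z/2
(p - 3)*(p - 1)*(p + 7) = p^3 + 3*p^2 - 25*p + 21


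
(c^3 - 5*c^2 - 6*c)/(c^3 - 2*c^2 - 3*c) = (c - 6)/(c - 3)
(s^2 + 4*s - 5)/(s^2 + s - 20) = (s - 1)/(s - 4)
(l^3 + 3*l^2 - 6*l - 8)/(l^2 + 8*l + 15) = (l^3 + 3*l^2 - 6*l - 8)/(l^2 + 8*l + 15)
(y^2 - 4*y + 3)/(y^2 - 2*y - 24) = (-y^2 + 4*y - 3)/(-y^2 + 2*y + 24)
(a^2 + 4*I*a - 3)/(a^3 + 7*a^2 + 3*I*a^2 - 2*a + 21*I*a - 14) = (a + 3*I)/(a^2 + a*(7 + 2*I) + 14*I)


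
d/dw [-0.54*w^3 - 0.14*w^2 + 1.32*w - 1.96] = -1.62*w^2 - 0.28*w + 1.32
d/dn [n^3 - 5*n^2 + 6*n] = 3*n^2 - 10*n + 6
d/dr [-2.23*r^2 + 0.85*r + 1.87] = 0.85 - 4.46*r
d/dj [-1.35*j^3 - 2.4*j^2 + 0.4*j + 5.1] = -4.05*j^2 - 4.8*j + 0.4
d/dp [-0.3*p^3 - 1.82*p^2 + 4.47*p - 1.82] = -0.9*p^2 - 3.64*p + 4.47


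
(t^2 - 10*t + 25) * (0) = 0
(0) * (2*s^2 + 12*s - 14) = 0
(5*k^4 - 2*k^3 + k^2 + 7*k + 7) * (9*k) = 45*k^5 - 18*k^4 + 9*k^3 + 63*k^2 + 63*k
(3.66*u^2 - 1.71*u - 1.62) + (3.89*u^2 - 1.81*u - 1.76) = 7.55*u^2 - 3.52*u - 3.38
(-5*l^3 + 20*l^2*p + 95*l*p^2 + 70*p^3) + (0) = -5*l^3 + 20*l^2*p + 95*l*p^2 + 70*p^3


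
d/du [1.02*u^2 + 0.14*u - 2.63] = 2.04*u + 0.14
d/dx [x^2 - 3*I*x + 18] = 2*x - 3*I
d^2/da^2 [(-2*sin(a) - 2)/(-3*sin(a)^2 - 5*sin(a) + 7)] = 2*(-9*sin(a)^5 - 21*sin(a)^4 - 153*sin(a)^3 - 90*sin(a)^2 + 132*sin(a) + 162)/(3*sin(a)^2 + 5*sin(a) - 7)^3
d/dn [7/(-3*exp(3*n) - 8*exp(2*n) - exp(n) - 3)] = (63*exp(2*n) + 112*exp(n) + 7)*exp(n)/(3*exp(3*n) + 8*exp(2*n) + exp(n) + 3)^2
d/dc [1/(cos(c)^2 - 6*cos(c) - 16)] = 2*(cos(c) - 3)*sin(c)/(sin(c)^2 + 6*cos(c) + 15)^2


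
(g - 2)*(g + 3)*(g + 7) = g^3 + 8*g^2 + g - 42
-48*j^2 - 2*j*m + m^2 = (-8*j + m)*(6*j + m)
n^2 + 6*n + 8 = (n + 2)*(n + 4)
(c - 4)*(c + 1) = c^2 - 3*c - 4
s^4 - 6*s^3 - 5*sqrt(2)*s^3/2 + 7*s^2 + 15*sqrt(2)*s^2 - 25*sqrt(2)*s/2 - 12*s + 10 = (s - 5)*(s - 1)*(s - 2*sqrt(2))*(s - sqrt(2)/2)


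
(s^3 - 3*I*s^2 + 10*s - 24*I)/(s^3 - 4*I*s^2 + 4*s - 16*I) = (s + 3*I)/(s + 2*I)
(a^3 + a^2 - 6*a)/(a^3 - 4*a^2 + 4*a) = (a + 3)/(a - 2)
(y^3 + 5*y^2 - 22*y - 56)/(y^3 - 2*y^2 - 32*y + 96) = (y^2 + 9*y + 14)/(y^2 + 2*y - 24)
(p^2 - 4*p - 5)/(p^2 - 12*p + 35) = (p + 1)/(p - 7)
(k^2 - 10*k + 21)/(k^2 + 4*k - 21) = (k - 7)/(k + 7)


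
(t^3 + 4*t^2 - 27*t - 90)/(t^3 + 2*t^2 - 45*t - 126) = (t - 5)/(t - 7)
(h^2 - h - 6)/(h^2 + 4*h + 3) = (h^2 - h - 6)/(h^2 + 4*h + 3)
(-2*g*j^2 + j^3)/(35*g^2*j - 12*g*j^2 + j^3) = j*(-2*g + j)/(35*g^2 - 12*g*j + j^2)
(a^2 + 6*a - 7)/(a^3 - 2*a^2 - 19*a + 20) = (a + 7)/(a^2 - a - 20)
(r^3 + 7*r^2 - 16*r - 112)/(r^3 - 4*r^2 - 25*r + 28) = (r^2 + 3*r - 28)/(r^2 - 8*r + 7)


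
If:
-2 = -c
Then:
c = 2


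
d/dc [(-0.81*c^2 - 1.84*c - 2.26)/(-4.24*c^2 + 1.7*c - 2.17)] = (-9.1786*c^2 - 15.6494*c + 7.8348)/(17.9776*c^4 - 14.416*c^3 + 21.2916*c^2 - 7.378*c + 4.7089)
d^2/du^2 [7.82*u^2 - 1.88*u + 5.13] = 15.6400000000000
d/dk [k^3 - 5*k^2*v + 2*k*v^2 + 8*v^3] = 3*k^2 - 10*k*v + 2*v^2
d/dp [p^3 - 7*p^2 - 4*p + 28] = 3*p^2 - 14*p - 4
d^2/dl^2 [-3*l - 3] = 0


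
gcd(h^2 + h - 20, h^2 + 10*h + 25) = h + 5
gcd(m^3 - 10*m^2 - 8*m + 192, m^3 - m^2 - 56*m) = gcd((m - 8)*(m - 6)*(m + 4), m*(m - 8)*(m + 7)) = m - 8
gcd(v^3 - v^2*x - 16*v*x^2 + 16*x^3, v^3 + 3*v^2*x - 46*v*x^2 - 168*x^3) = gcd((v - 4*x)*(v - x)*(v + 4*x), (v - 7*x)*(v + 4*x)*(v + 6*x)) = v + 4*x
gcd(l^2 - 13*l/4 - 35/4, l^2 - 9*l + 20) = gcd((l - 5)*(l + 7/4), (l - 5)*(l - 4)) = l - 5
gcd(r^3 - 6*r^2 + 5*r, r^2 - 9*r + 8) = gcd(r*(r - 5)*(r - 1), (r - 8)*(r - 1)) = r - 1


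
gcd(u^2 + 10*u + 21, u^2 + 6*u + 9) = u + 3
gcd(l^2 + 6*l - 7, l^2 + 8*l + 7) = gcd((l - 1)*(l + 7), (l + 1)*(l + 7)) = l + 7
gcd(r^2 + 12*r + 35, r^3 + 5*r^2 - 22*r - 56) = r + 7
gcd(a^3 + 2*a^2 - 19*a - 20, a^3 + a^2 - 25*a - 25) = a^2 + 6*a + 5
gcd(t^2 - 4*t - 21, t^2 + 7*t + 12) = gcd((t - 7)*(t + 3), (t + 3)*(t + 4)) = t + 3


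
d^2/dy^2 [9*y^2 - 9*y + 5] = 18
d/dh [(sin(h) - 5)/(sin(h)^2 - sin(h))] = (-cos(h) + 10/tan(h) - 5*cos(h)/sin(h)^2)/(sin(h) - 1)^2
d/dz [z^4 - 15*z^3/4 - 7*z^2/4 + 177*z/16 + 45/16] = 4*z^3 - 45*z^2/4 - 7*z/2 + 177/16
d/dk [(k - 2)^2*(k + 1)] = 3*k*(k - 2)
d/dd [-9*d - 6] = -9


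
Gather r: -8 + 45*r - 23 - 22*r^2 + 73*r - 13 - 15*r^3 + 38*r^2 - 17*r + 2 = -15*r^3 + 16*r^2 + 101*r - 42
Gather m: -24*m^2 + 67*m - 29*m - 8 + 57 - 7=-24*m^2 + 38*m + 42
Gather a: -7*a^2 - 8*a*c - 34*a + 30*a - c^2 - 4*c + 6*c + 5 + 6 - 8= -7*a^2 + a*(-8*c - 4) - c^2 + 2*c + 3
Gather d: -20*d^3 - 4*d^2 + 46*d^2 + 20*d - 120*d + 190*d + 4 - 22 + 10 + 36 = -20*d^3 + 42*d^2 + 90*d + 28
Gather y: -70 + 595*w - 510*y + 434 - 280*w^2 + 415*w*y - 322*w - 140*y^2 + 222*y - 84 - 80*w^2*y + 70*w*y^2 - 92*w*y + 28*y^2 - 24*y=-280*w^2 + 273*w + y^2*(70*w - 112) + y*(-80*w^2 + 323*w - 312) + 280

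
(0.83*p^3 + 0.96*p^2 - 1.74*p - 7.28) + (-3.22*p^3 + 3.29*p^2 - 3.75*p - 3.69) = -2.39*p^3 + 4.25*p^2 - 5.49*p - 10.97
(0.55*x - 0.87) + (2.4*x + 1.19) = 2.95*x + 0.32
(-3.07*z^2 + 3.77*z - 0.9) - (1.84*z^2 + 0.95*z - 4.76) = -4.91*z^2 + 2.82*z + 3.86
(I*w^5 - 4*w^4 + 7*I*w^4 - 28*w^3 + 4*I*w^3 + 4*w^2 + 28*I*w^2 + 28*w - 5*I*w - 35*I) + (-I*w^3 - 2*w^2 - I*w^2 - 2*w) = I*w^5 - 4*w^4 + 7*I*w^4 - 28*w^3 + 3*I*w^3 + 2*w^2 + 27*I*w^2 + 26*w - 5*I*w - 35*I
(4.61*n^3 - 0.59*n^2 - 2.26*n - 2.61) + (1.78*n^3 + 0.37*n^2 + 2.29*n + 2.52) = 6.39*n^3 - 0.22*n^2 + 0.0300000000000002*n - 0.0899999999999999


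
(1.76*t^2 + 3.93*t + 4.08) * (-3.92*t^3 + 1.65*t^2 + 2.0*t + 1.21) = -6.8992*t^5 - 12.5016*t^4 - 5.9891*t^3 + 16.7216*t^2 + 12.9153*t + 4.9368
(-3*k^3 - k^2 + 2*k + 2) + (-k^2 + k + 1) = -3*k^3 - 2*k^2 + 3*k + 3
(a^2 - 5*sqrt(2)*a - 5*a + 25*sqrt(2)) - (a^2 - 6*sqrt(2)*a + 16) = -5*a + sqrt(2)*a - 16 + 25*sqrt(2)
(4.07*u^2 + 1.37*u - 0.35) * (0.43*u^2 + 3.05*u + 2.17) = 1.7501*u^4 + 13.0026*u^3 + 12.8599*u^2 + 1.9054*u - 0.7595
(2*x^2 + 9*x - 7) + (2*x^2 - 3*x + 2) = 4*x^2 + 6*x - 5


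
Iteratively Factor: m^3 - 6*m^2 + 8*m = (m - 4)*(m^2 - 2*m) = (m - 4)*(m - 2)*(m)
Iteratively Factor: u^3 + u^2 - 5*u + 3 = (u - 1)*(u^2 + 2*u - 3) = (u - 1)^2*(u + 3)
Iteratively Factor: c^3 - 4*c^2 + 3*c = (c - 1)*(c^2 - 3*c) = (c - 3)*(c - 1)*(c)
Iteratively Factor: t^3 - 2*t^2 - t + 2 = (t + 1)*(t^2 - 3*t + 2) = (t - 1)*(t + 1)*(t - 2)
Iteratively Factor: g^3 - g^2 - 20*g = (g + 4)*(g^2 - 5*g) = (g - 5)*(g + 4)*(g)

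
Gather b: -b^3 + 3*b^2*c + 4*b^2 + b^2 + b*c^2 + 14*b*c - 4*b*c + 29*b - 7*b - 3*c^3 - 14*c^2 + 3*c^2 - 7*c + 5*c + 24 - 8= -b^3 + b^2*(3*c + 5) + b*(c^2 + 10*c + 22) - 3*c^3 - 11*c^2 - 2*c + 16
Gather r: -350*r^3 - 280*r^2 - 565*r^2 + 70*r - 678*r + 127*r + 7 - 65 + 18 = -350*r^3 - 845*r^2 - 481*r - 40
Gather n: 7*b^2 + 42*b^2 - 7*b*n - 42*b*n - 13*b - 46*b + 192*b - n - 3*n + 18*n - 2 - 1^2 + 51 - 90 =49*b^2 + 133*b + n*(14 - 49*b) - 42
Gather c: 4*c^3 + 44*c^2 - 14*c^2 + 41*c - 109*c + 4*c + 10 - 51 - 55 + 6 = 4*c^3 + 30*c^2 - 64*c - 90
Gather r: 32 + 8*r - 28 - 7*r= r + 4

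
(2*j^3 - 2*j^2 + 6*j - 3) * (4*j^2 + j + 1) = 8*j^5 - 6*j^4 + 24*j^3 - 8*j^2 + 3*j - 3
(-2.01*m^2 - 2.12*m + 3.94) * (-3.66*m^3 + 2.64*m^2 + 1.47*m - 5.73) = 7.3566*m^5 + 2.4528*m^4 - 22.9719*m^3 + 18.8025*m^2 + 17.9394*m - 22.5762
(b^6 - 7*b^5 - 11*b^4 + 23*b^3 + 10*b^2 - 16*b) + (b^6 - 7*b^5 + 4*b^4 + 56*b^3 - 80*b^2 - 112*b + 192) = 2*b^6 - 14*b^5 - 7*b^4 + 79*b^3 - 70*b^2 - 128*b + 192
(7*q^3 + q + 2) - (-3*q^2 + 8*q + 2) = 7*q^3 + 3*q^2 - 7*q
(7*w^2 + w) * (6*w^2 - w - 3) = 42*w^4 - w^3 - 22*w^2 - 3*w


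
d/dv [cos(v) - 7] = -sin(v)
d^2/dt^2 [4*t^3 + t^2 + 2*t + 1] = 24*t + 2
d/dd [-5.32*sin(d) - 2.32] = -5.32*cos(d)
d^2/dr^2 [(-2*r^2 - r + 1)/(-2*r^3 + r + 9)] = 4*(4*r^6 + 6*r^5 - 6*r^4 + 127*r^3 + 57*r^2 - 27*r + 76)/(8*r^9 - 12*r^7 - 108*r^6 + 6*r^5 + 108*r^4 + 485*r^3 - 27*r^2 - 243*r - 729)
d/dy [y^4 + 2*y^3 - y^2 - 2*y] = 4*y^3 + 6*y^2 - 2*y - 2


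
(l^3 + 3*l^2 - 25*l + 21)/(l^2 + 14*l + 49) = (l^2 - 4*l + 3)/(l + 7)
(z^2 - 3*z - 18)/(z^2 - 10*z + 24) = (z + 3)/(z - 4)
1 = 1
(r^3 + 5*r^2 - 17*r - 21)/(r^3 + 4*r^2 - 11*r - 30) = (r^2 + 8*r + 7)/(r^2 + 7*r + 10)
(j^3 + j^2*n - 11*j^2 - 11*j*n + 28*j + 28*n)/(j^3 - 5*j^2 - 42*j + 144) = (j^3 + j^2*n - 11*j^2 - 11*j*n + 28*j + 28*n)/(j^3 - 5*j^2 - 42*j + 144)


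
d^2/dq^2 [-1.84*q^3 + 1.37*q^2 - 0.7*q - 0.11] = 2.74 - 11.04*q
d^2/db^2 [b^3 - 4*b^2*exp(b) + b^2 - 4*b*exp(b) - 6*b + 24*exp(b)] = -4*b^2*exp(b) - 20*b*exp(b) + 6*b + 8*exp(b) + 2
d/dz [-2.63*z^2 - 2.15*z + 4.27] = -5.26*z - 2.15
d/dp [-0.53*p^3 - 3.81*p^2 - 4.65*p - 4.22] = -1.59*p^2 - 7.62*p - 4.65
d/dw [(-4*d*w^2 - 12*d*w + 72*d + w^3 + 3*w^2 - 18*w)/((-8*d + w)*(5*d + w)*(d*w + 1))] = (-d*(5*d + w)*(8*d - w)*(4*d*w^2 + 12*d*w - 72*d - w^3 - 3*w^2 + 18*w) + (5*d + w)*(8*d - w)*(d*w + 1)*(8*d*w + 12*d - 3*w^2 - 6*w + 18) + (5*d + w)*(d*w + 1)*(4*d*w^2 + 12*d*w - 72*d - w^3 - 3*w^2 + 18*w) + (8*d - w)*(d*w + 1)*(-4*d*w^2 - 12*d*w + 72*d + w^3 + 3*w^2 - 18*w))/((5*d + w)^2*(8*d - w)^2*(d*w + 1)^2)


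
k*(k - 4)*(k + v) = k^3 + k^2*v - 4*k^2 - 4*k*v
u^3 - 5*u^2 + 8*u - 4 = (u - 2)^2*(u - 1)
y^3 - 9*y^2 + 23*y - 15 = (y - 5)*(y - 3)*(y - 1)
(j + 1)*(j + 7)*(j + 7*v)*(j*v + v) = j^4*v + 7*j^3*v^2 + 9*j^3*v + 63*j^2*v^2 + 15*j^2*v + 105*j*v^2 + 7*j*v + 49*v^2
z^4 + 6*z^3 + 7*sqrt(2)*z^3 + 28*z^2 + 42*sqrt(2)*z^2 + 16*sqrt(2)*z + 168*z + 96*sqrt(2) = (z + 6)*(z + sqrt(2))*(z + 2*sqrt(2))*(z + 4*sqrt(2))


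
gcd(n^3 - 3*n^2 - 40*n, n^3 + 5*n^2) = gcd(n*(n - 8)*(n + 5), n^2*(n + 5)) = n^2 + 5*n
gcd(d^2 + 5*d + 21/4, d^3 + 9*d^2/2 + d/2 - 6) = d + 3/2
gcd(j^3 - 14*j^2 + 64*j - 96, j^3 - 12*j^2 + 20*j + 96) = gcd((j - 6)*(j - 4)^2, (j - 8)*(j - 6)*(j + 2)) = j - 6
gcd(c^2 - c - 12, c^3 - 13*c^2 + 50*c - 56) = c - 4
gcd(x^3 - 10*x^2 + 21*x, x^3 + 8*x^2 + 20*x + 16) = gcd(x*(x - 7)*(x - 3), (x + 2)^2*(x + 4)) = 1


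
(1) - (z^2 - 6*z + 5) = -z^2 + 6*z - 4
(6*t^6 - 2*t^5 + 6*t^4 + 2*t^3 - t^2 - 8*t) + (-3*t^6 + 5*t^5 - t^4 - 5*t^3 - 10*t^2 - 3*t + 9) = 3*t^6 + 3*t^5 + 5*t^4 - 3*t^3 - 11*t^2 - 11*t + 9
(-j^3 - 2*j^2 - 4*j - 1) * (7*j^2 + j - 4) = -7*j^5 - 15*j^4 - 26*j^3 - 3*j^2 + 15*j + 4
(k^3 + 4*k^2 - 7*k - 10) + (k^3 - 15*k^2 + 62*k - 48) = 2*k^3 - 11*k^2 + 55*k - 58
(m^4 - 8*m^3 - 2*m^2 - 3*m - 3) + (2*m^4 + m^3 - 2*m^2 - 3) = 3*m^4 - 7*m^3 - 4*m^2 - 3*m - 6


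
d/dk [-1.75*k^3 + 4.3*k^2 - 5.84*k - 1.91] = -5.25*k^2 + 8.6*k - 5.84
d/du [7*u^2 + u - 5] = 14*u + 1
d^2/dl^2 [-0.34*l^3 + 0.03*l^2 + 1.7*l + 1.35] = 0.06 - 2.04*l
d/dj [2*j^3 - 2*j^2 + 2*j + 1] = 6*j^2 - 4*j + 2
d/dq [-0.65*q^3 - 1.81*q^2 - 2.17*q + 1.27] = -1.95*q^2 - 3.62*q - 2.17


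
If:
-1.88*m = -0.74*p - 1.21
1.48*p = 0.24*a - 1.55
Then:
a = 6.16666666666667*p + 6.45833333333333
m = 0.393617021276596*p + 0.643617021276596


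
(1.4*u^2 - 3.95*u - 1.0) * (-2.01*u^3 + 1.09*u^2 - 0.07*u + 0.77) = -2.814*u^5 + 9.4655*u^4 - 2.3935*u^3 + 0.2645*u^2 - 2.9715*u - 0.77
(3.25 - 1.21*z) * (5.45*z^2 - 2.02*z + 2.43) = -6.5945*z^3 + 20.1567*z^2 - 9.5053*z + 7.8975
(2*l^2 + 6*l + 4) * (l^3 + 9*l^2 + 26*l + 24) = 2*l^5 + 24*l^4 + 110*l^3 + 240*l^2 + 248*l + 96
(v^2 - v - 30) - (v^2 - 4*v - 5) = 3*v - 25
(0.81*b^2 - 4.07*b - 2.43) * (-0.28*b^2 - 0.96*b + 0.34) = -0.2268*b^4 + 0.362*b^3 + 4.863*b^2 + 0.949*b - 0.8262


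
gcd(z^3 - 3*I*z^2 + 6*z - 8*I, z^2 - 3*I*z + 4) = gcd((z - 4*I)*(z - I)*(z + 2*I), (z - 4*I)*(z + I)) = z - 4*I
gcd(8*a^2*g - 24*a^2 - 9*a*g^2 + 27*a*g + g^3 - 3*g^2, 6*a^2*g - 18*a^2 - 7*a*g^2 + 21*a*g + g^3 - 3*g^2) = a*g - 3*a - g^2 + 3*g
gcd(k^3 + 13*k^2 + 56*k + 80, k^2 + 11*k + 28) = k + 4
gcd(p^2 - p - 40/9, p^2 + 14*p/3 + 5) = p + 5/3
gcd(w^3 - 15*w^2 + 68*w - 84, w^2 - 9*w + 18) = w - 6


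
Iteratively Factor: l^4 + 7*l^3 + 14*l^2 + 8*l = (l + 2)*(l^3 + 5*l^2 + 4*l) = (l + 2)*(l + 4)*(l^2 + l) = l*(l + 2)*(l + 4)*(l + 1)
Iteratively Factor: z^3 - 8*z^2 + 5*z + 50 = (z - 5)*(z^2 - 3*z - 10) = (z - 5)^2*(z + 2)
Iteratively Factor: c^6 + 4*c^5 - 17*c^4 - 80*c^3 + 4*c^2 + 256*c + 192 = (c + 2)*(c^5 + 2*c^4 - 21*c^3 - 38*c^2 + 80*c + 96) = (c - 4)*(c + 2)*(c^4 + 6*c^3 + 3*c^2 - 26*c - 24) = (c - 4)*(c - 2)*(c + 2)*(c^3 + 8*c^2 + 19*c + 12) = (c - 4)*(c - 2)*(c + 2)*(c + 4)*(c^2 + 4*c + 3) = (c - 4)*(c - 2)*(c + 2)*(c + 3)*(c + 4)*(c + 1)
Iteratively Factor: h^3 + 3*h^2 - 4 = (h + 2)*(h^2 + h - 2) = (h - 1)*(h + 2)*(h + 2)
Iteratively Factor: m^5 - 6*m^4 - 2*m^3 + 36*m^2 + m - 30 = (m - 1)*(m^4 - 5*m^3 - 7*m^2 + 29*m + 30) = (m - 5)*(m - 1)*(m^3 - 7*m - 6) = (m - 5)*(m - 1)*(m + 2)*(m^2 - 2*m - 3) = (m - 5)*(m - 3)*(m - 1)*(m + 2)*(m + 1)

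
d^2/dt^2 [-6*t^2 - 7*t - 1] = -12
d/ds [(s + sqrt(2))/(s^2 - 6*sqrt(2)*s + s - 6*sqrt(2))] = (s^2 - 6*sqrt(2)*s + s - (s + sqrt(2))*(2*s - 6*sqrt(2) + 1) - 6*sqrt(2))/(s^2 - 6*sqrt(2)*s + s - 6*sqrt(2))^2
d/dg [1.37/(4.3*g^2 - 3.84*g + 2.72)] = (5.2608 - 11.782*g)/(4.3*g^2 - 3.84*g + 2.72)^2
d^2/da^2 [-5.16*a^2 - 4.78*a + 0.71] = -10.3200000000000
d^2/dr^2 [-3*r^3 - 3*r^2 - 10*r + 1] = -18*r - 6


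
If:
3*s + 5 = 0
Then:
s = -5/3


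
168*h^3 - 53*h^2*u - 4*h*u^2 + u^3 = (-8*h + u)*(-3*h + u)*(7*h + u)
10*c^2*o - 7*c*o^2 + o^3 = o*(-5*c + o)*(-2*c + o)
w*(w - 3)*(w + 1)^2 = w^4 - w^3 - 5*w^2 - 3*w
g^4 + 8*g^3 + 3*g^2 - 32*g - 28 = (g - 2)*(g + 1)*(g + 2)*(g + 7)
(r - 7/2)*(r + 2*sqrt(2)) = r^2 - 7*r/2 + 2*sqrt(2)*r - 7*sqrt(2)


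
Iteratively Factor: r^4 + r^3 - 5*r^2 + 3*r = (r - 1)*(r^3 + 2*r^2 - 3*r) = r*(r - 1)*(r^2 + 2*r - 3) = r*(r - 1)^2*(r + 3)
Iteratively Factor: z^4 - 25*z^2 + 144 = (z + 3)*(z^3 - 3*z^2 - 16*z + 48) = (z - 3)*(z + 3)*(z^2 - 16) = (z - 4)*(z - 3)*(z + 3)*(z + 4)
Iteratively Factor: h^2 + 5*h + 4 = (h + 4)*(h + 1)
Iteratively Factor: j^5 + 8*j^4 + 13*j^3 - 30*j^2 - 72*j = (j - 2)*(j^4 + 10*j^3 + 33*j^2 + 36*j) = (j - 2)*(j + 3)*(j^3 + 7*j^2 + 12*j) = (j - 2)*(j + 3)*(j + 4)*(j^2 + 3*j) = (j - 2)*(j + 3)^2*(j + 4)*(j)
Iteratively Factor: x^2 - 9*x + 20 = (x - 5)*(x - 4)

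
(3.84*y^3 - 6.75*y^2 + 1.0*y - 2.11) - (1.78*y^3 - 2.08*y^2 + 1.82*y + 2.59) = 2.06*y^3 - 4.67*y^2 - 0.82*y - 4.7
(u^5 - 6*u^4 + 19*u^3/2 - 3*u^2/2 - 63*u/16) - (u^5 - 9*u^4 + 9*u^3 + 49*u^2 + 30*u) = 3*u^4 + u^3/2 - 101*u^2/2 - 543*u/16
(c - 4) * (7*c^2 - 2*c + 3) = 7*c^3 - 30*c^2 + 11*c - 12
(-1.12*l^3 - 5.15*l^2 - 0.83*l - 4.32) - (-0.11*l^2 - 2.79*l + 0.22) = -1.12*l^3 - 5.04*l^2 + 1.96*l - 4.54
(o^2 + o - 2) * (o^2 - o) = o^4 - 3*o^2 + 2*o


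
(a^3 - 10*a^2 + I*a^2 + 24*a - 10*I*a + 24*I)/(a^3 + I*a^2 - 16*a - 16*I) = (a - 6)/(a + 4)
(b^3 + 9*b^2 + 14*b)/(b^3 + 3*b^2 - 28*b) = (b + 2)/(b - 4)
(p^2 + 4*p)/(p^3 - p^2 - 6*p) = (p + 4)/(p^2 - p - 6)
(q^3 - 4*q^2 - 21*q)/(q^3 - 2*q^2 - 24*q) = (-q^2 + 4*q + 21)/(-q^2 + 2*q + 24)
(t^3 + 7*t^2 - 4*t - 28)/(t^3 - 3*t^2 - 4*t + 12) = (t + 7)/(t - 3)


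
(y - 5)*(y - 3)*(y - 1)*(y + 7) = y^4 - 2*y^3 - 40*y^2 + 146*y - 105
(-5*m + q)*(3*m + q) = -15*m^2 - 2*m*q + q^2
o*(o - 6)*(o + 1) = o^3 - 5*o^2 - 6*o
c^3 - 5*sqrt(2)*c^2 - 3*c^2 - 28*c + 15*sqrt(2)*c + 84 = (c - 3)*(c - 7*sqrt(2))*(c + 2*sqrt(2))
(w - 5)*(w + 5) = w^2 - 25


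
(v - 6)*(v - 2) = v^2 - 8*v + 12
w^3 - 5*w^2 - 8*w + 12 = (w - 6)*(w - 1)*(w + 2)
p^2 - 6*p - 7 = (p - 7)*(p + 1)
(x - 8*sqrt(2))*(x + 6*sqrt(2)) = x^2 - 2*sqrt(2)*x - 96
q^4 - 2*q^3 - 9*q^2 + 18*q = q*(q - 3)*(q - 2)*(q + 3)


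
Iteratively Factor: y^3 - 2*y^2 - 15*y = (y - 5)*(y^2 + 3*y) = (y - 5)*(y + 3)*(y)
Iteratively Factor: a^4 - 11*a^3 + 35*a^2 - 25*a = (a - 5)*(a^3 - 6*a^2 + 5*a) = (a - 5)*(a - 1)*(a^2 - 5*a) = (a - 5)^2*(a - 1)*(a)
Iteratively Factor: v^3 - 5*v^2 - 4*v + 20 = (v - 5)*(v^2 - 4) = (v - 5)*(v + 2)*(v - 2)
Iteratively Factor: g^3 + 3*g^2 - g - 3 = (g + 1)*(g^2 + 2*g - 3) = (g - 1)*(g + 1)*(g + 3)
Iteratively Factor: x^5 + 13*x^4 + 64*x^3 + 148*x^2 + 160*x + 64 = (x + 2)*(x^4 + 11*x^3 + 42*x^2 + 64*x + 32) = (x + 2)^2*(x^3 + 9*x^2 + 24*x + 16) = (x + 1)*(x + 2)^2*(x^2 + 8*x + 16) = (x + 1)*(x + 2)^2*(x + 4)*(x + 4)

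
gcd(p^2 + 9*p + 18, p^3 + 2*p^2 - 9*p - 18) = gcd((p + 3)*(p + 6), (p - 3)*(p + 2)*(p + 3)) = p + 3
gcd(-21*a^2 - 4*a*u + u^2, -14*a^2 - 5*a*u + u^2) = -7*a + u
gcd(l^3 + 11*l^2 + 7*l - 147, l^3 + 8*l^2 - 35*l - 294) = l^2 + 14*l + 49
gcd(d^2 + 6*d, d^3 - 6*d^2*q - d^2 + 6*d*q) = d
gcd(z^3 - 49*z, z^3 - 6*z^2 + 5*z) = z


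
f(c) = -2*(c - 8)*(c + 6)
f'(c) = 4 - 4*c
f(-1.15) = 88.76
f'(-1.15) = 8.60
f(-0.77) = 91.73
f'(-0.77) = 7.08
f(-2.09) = 78.90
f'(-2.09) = 12.36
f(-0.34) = 94.41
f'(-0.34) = 5.36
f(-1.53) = 85.20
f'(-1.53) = 10.12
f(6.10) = 45.98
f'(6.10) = -20.40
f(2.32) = 94.52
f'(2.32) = -5.28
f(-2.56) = 72.65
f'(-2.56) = 14.24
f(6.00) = 48.00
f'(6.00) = -20.00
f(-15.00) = -414.00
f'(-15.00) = 64.00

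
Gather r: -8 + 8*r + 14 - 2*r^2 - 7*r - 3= -2*r^2 + r + 3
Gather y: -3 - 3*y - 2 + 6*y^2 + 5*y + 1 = 6*y^2 + 2*y - 4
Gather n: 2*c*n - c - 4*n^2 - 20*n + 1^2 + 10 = -c - 4*n^2 + n*(2*c - 20) + 11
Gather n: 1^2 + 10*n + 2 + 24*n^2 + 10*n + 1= 24*n^2 + 20*n + 4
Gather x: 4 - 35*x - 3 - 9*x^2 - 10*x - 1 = -9*x^2 - 45*x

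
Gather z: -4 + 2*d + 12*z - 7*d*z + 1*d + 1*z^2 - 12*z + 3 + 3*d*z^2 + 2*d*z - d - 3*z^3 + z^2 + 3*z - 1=2*d - 3*z^3 + z^2*(3*d + 2) + z*(3 - 5*d) - 2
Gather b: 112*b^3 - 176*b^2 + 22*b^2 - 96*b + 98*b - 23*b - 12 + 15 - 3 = 112*b^3 - 154*b^2 - 21*b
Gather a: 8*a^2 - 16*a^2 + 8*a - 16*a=-8*a^2 - 8*a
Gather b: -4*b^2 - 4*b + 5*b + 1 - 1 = -4*b^2 + b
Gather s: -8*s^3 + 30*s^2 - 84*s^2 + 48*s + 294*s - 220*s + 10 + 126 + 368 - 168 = -8*s^3 - 54*s^2 + 122*s + 336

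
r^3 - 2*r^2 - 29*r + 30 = (r - 6)*(r - 1)*(r + 5)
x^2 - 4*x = x*(x - 4)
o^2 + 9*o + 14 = (o + 2)*(o + 7)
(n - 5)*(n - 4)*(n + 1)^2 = n^4 - 7*n^3 + 3*n^2 + 31*n + 20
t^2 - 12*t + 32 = (t - 8)*(t - 4)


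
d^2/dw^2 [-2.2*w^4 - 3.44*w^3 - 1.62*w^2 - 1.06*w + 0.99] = -26.4*w^2 - 20.64*w - 3.24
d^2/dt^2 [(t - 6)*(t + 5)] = 2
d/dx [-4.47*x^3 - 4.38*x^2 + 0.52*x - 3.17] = -13.41*x^2 - 8.76*x + 0.52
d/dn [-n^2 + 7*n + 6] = 7 - 2*n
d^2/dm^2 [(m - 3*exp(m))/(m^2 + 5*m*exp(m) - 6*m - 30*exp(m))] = (2*(m - 3*exp(m))*(5*m*exp(m) + 2*m - 25*exp(m) - 6)^2 + (-(m - 3*exp(m))*(5*m*exp(m) - 20*exp(m) + 2) + 2*(3*exp(m) - 1)*(5*m*exp(m) + 2*m - 25*exp(m) - 6))*(m^2 + 5*m*exp(m) - 6*m - 30*exp(m)) - 3*(m^2 + 5*m*exp(m) - 6*m - 30*exp(m))^2*exp(m))/(m^2 + 5*m*exp(m) - 6*m - 30*exp(m))^3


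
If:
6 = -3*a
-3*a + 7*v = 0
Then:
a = -2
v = -6/7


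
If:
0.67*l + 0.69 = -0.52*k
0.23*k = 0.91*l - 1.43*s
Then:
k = -1.52733939104097*s - 1.00095648015304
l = 1.1853977363303*s - 0.25298900047824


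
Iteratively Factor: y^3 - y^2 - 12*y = (y - 4)*(y^2 + 3*y) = y*(y - 4)*(y + 3)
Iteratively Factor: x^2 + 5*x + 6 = (x + 2)*(x + 3)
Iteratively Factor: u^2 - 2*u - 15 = (u - 5)*(u + 3)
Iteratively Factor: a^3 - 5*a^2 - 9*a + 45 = (a + 3)*(a^2 - 8*a + 15) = (a - 3)*(a + 3)*(a - 5)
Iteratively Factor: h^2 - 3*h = (h - 3)*(h)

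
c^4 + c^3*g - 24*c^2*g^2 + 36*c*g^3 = c*(c - 3*g)*(c - 2*g)*(c + 6*g)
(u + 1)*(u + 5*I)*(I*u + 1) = I*u^3 - 4*u^2 + I*u^2 - 4*u + 5*I*u + 5*I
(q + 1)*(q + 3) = q^2 + 4*q + 3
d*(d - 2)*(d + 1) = d^3 - d^2 - 2*d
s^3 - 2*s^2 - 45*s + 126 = (s - 6)*(s - 3)*(s + 7)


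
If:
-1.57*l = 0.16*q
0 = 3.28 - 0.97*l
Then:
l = 3.38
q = -33.18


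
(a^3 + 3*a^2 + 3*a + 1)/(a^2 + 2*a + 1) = a + 1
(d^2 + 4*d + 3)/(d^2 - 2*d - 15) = (d + 1)/(d - 5)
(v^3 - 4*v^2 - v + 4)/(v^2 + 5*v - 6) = (v^2 - 3*v - 4)/(v + 6)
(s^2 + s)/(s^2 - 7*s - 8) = s/(s - 8)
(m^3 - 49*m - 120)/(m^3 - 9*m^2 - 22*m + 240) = (m + 3)/(m - 6)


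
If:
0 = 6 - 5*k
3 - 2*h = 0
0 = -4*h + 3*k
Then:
No Solution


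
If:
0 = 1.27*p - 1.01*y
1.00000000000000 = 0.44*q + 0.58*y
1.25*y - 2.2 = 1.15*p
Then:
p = 5.22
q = -6.37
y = 6.56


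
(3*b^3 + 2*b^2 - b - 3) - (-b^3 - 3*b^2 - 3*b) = 4*b^3 + 5*b^2 + 2*b - 3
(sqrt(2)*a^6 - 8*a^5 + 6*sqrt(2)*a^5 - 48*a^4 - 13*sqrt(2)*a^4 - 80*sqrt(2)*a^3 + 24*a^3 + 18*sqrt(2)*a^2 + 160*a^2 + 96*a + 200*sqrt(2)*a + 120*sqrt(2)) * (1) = sqrt(2)*a^6 - 8*a^5 + 6*sqrt(2)*a^5 - 48*a^4 - 13*sqrt(2)*a^4 - 80*sqrt(2)*a^3 + 24*a^3 + 18*sqrt(2)*a^2 + 160*a^2 + 96*a + 200*sqrt(2)*a + 120*sqrt(2)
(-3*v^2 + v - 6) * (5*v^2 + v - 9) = -15*v^4 + 2*v^3 - 2*v^2 - 15*v + 54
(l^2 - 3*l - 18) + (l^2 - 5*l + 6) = 2*l^2 - 8*l - 12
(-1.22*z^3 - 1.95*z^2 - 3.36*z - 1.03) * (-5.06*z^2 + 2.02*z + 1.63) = 6.1732*z^5 + 7.4026*z^4 + 11.074*z^3 - 4.7539*z^2 - 7.5574*z - 1.6789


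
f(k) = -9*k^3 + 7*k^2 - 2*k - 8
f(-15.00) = 31972.00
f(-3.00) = 304.00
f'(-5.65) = -943.01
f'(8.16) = -1685.57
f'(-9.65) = -2651.41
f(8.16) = -4448.27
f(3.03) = -200.16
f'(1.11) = -19.73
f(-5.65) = 1850.02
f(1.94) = -51.25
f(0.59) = -8.59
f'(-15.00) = -6287.00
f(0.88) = -10.47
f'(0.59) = -3.14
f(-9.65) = 8750.85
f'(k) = -27*k^2 + 14*k - 2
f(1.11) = -13.90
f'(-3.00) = -287.00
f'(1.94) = -76.46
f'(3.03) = -207.46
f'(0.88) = -10.59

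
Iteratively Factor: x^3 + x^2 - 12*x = (x)*(x^2 + x - 12) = x*(x - 3)*(x + 4)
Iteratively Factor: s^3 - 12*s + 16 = (s - 2)*(s^2 + 2*s - 8) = (s - 2)*(s + 4)*(s - 2)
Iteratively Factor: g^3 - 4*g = (g - 2)*(g^2 + 2*g) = (g - 2)*(g + 2)*(g)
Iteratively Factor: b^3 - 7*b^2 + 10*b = (b - 2)*(b^2 - 5*b) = b*(b - 2)*(b - 5)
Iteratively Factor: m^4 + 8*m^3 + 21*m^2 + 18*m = (m)*(m^3 + 8*m^2 + 21*m + 18) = m*(m + 2)*(m^2 + 6*m + 9) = m*(m + 2)*(m + 3)*(m + 3)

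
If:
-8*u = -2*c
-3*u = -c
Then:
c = 0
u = 0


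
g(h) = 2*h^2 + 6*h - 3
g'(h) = 4*h + 6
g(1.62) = 11.97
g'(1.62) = 12.48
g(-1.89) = -7.20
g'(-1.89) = -1.56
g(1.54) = 10.98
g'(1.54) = 12.16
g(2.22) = 20.18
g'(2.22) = 14.88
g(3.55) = 43.50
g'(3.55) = 20.20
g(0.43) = -0.05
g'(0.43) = 7.72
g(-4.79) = 14.15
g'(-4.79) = -13.16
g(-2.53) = -5.38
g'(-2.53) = -4.12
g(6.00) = 105.00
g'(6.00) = 30.00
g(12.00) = 357.00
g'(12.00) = 54.00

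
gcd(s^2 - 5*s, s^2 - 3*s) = s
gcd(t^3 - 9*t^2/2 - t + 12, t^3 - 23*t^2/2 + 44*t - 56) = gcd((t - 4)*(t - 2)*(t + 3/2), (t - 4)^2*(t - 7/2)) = t - 4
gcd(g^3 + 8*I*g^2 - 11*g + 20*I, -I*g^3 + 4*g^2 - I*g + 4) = g^2 + 3*I*g + 4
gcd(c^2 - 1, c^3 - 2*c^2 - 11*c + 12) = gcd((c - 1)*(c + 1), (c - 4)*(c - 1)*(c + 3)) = c - 1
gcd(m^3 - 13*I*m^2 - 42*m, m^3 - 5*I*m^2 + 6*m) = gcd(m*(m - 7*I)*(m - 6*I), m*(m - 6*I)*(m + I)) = m^2 - 6*I*m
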